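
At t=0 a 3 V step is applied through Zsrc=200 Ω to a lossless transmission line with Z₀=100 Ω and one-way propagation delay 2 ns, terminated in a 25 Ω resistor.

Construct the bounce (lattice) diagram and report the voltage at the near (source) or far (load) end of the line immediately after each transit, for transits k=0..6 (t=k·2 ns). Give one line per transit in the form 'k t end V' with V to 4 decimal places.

Γ_L=-0.600000, Γ_S=0.333333; launch V₁=3·100/300=1.000000
k=0 src: V=1.0000
k=1 load: inc=1.000000, refl=1.000000·-0.600000=-0.6000; V=0.000000+1.000000+-0.600000=0.4000
k=2 src: inc=-0.600000, refl=-0.600000·0.333333=-0.2000; V=1.000000+-0.600000+-0.200000=0.2000
k=3 load: inc=-0.200000, refl=-0.200000·-0.600000=0.1200; V=0.400000+-0.200000+0.120000=0.3200
k=4 src: inc=0.120000, refl=0.120000·0.333333=0.0400; V=0.200000+0.120000+0.040000=0.3600
k=5 load: inc=0.040000, refl=0.040000·-0.600000=-0.0240; V=0.320000+0.040000+-0.024000=0.3360
k=6 src: inc=-0.024000, refl=-0.024000·0.333333=-0.0080; V=0.360000+-0.024000+-0.008000=0.3280

0 0 source 1.0000
1 2 load 0.4000
2 4 source 0.2000
3 6 load 0.3200
4 8 source 0.3600
5 10 load 0.3360
6 12 source 0.3280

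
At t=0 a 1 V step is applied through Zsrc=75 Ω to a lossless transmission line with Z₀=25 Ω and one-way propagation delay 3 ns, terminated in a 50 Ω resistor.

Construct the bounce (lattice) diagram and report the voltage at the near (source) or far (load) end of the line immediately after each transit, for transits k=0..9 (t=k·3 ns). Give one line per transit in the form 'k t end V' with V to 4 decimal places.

Γ_L=0.333333, Γ_S=0.500000; launch V₁=1·25/100=0.250000
k=0 src: V=0.2500
k=1 load: inc=0.250000, refl=0.250000·0.333333=0.0833; V=0.000000+0.250000+0.083333=0.3333
k=2 src: inc=0.083333, refl=0.083333·0.500000=0.0417; V=0.250000+0.083333+0.041667=0.3750
k=3 load: inc=0.041667, refl=0.041667·0.333333=0.0139; V=0.333333+0.041667+0.013889=0.3889
k=4 src: inc=0.013889, refl=0.013889·0.500000=0.0069; V=0.375000+0.013889+0.006944=0.3958
k=5 load: inc=0.006944, refl=0.006944·0.333333=0.0023; V=0.388889+0.006944+0.002315=0.3981
k=6 src: inc=0.002315, refl=0.002315·0.500000=0.0012; V=0.395833+0.002315+0.001157=0.3993
k=7 load: inc=0.001157, refl=0.001157·0.333333=0.0004; V=0.398148+0.001157+0.000386=0.3997
k=8 src: inc=0.000386, refl=0.000386·0.500000=0.0002; V=0.399306+0.000386+0.000193=0.3999
k=9 load: inc=0.000193, refl=0.000193·0.333333=0.0001; V=0.399691+0.000193+0.000064=0.3999

0 0 source 0.2500
1 3 load 0.3333
2 6 source 0.3750
3 9 load 0.3889
4 12 source 0.3958
5 15 load 0.3981
6 18 source 0.3993
7 21 load 0.3997
8 24 source 0.3999
9 27 load 0.3999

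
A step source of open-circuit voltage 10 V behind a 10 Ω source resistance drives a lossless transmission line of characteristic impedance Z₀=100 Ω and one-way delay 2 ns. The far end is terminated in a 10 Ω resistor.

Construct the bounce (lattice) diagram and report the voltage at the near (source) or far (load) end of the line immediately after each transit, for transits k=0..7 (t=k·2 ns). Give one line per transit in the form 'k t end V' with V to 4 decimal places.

Γ_L=-0.818182, Γ_S=-0.818182; launch V₁=10·100/110=9.090909
k=0 src: V=9.0909
k=1 load: inc=9.090909, refl=9.090909·-0.818182=-7.4380; V=0.000000+9.090909+-7.438017=1.6529
k=2 src: inc=-7.438017, refl=-7.438017·-0.818182=6.0856; V=9.090909+-7.438017+6.085650=7.7385
k=3 load: inc=6.085650, refl=6.085650·-0.818182=-4.9792; V=1.652893+6.085650+-4.979168=2.7594
k=4 src: inc=-4.979168, refl=-4.979168·-0.818182=4.0739; V=7.738542+-4.979168+4.073865=6.8332
k=5 load: inc=4.073865, refl=4.073865·-0.818182=-3.3332; V=2.759374+4.073865+-3.333162=3.5001
k=6 src: inc=-3.333162, refl=-3.333162·-0.818182=2.7271; V=6.833239+-3.333162+2.727133=6.2272
k=7 load: inc=2.727133, refl=2.727133·-0.818182=-2.2313; V=3.500077+2.727133+-2.231290=3.9959

0 0 source 9.0909
1 2 load 1.6529
2 4 source 7.7385
3 6 load 2.7594
4 8 source 6.8332
5 10 load 3.5001
6 12 source 6.2272
7 14 load 3.9959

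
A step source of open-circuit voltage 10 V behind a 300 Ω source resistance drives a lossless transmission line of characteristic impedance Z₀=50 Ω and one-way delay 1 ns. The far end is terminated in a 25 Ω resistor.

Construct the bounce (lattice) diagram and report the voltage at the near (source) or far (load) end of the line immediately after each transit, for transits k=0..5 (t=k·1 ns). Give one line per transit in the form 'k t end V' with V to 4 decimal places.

Γ_L=-0.333333, Γ_S=0.714286; launch V₁=10·50/350=1.428571
k=0 src: V=1.4286
k=1 load: inc=1.428571, refl=1.428571·-0.333333=-0.4762; V=0.000000+1.428571+-0.476190=0.9524
k=2 src: inc=-0.476190, refl=-0.476190·0.714286=-0.3401; V=1.428571+-0.476190+-0.340136=0.6122
k=3 load: inc=-0.340136, refl=-0.340136·-0.333333=0.1134; V=0.952381+-0.340136+0.113379=0.7256
k=4 src: inc=0.113379, refl=0.113379·0.714286=0.0810; V=0.612245+0.113379+0.080985=0.8066
k=5 load: inc=0.080985, refl=0.080985·-0.333333=-0.0270; V=0.725624+0.080985+-0.026995=0.7796

0 0 source 1.4286
1 1 load 0.9524
2 2 source 0.6122
3 3 load 0.7256
4 4 source 0.8066
5 5 load 0.7796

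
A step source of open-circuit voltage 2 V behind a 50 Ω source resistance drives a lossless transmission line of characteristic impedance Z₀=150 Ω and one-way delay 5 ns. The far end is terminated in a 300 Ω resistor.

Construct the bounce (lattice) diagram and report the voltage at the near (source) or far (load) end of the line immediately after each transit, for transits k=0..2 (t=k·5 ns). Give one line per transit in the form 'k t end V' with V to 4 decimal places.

0 0 source 1.5000
1 5 load 2.0000
2 10 source 1.7500

Γ_L=0.333333, Γ_S=-0.500000; launch V₁=2·150/200=1.500000
k=0 src: V=1.5000
k=1 load: inc=1.500000, refl=1.500000·0.333333=0.5000; V=0.000000+1.500000+0.500000=2.0000
k=2 src: inc=0.500000, refl=0.500000·-0.500000=-0.2500; V=1.500000+0.500000+-0.250000=1.7500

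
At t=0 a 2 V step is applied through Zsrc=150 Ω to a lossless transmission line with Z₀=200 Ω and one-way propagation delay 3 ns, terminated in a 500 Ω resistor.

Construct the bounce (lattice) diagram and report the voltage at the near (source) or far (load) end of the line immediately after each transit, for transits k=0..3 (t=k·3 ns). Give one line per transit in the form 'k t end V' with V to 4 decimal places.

Γ_L=0.428571, Γ_S=-0.142857; launch V₁=2·200/350=1.142857
k=0 src: V=1.1429
k=1 load: inc=1.142857, refl=1.142857·0.428571=0.4898; V=0.000000+1.142857+0.489796=1.6327
k=2 src: inc=0.489796, refl=0.489796·-0.142857=-0.0700; V=1.142857+0.489796+-0.069971=1.5627
k=3 load: inc=-0.069971, refl=-0.069971·0.428571=-0.0300; V=1.632653+-0.069971+-0.029988=1.5327

0 0 source 1.1429
1 3 load 1.6327
2 6 source 1.5627
3 9 load 1.5327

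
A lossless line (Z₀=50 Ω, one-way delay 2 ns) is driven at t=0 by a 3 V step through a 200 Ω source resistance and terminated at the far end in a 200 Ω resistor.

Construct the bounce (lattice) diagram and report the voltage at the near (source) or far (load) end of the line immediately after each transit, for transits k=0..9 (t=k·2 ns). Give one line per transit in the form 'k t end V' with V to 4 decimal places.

0 0 source 0.6000
1 2 load 0.9600
2 4 source 1.1760
3 6 load 1.3056
4 8 source 1.3834
5 10 load 1.4300
6 12 source 1.4580
7 14 load 1.4748
8 16 source 1.4849
9 18 load 1.4909

Γ_L=0.600000, Γ_S=0.600000; launch V₁=3·50/250=0.600000
k=0 src: V=0.6000
k=1 load: inc=0.600000, refl=0.600000·0.600000=0.3600; V=0.000000+0.600000+0.360000=0.9600
k=2 src: inc=0.360000, refl=0.360000·0.600000=0.2160; V=0.600000+0.360000+0.216000=1.1760
k=3 load: inc=0.216000, refl=0.216000·0.600000=0.1296; V=0.960000+0.216000+0.129600=1.3056
k=4 src: inc=0.129600, refl=0.129600·0.600000=0.0778; V=1.176000+0.129600+0.077760=1.3834
k=5 load: inc=0.077760, refl=0.077760·0.600000=0.0467; V=1.305600+0.077760+0.046656=1.4300
k=6 src: inc=0.046656, refl=0.046656·0.600000=0.0280; V=1.383360+0.046656+0.027994=1.4580
k=7 load: inc=0.027994, refl=0.027994·0.600000=0.0168; V=1.430016+0.027994+0.016796=1.4748
k=8 src: inc=0.016796, refl=0.016796·0.600000=0.0101; V=1.458010+0.016796+0.010078=1.4849
k=9 load: inc=0.010078, refl=0.010078·0.600000=0.0060; V=1.474806+0.010078+0.006047=1.4909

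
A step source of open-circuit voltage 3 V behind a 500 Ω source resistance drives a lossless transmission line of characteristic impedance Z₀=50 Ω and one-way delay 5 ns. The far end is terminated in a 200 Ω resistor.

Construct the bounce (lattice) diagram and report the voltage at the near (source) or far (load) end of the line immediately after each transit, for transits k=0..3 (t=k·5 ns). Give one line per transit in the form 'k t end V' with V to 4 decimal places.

Γ_L=0.600000, Γ_S=0.818182; launch V₁=3·50/550=0.272727
k=0 src: V=0.2727
k=1 load: inc=0.272727, refl=0.272727·0.600000=0.1636; V=0.000000+0.272727+0.163636=0.4364
k=2 src: inc=0.163636, refl=0.163636·0.818182=0.1339; V=0.272727+0.163636+0.133884=0.5702
k=3 load: inc=0.133884, refl=0.133884·0.600000=0.0803; V=0.436364+0.133884+0.080331=0.6506

0 0 source 0.2727
1 5 load 0.4364
2 10 source 0.5702
3 15 load 0.6506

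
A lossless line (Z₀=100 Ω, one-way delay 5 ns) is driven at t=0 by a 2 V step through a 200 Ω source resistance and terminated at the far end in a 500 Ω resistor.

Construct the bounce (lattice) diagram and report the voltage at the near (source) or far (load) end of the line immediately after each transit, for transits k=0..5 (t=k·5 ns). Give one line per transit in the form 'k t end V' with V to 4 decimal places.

0 0 source 0.6667
1 5 load 1.1111
2 10 source 1.2593
3 15 load 1.3580
4 20 source 1.3909
5 25 load 1.4129

Γ_L=0.666667, Γ_S=0.333333; launch V₁=2·100/300=0.666667
k=0 src: V=0.6667
k=1 load: inc=0.666667, refl=0.666667·0.666667=0.4444; V=0.000000+0.666667+0.444444=1.1111
k=2 src: inc=0.444444, refl=0.444444·0.333333=0.1481; V=0.666667+0.444444+0.148148=1.2593
k=3 load: inc=0.148148, refl=0.148148·0.666667=0.0988; V=1.111111+0.148148+0.098765=1.3580
k=4 src: inc=0.098765, refl=0.098765·0.333333=0.0329; V=1.259259+0.098765+0.032922=1.3909
k=5 load: inc=0.032922, refl=0.032922·0.666667=0.0219; V=1.358025+0.032922+0.021948=1.4129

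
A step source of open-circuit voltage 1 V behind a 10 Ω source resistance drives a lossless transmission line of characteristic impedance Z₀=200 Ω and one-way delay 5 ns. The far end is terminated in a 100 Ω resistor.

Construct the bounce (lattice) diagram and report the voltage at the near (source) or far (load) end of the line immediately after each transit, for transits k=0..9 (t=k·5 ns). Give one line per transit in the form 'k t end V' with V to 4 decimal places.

Γ_L=-0.333333, Γ_S=-0.904762; launch V₁=1·200/210=0.952381
k=0 src: V=0.9524
k=1 load: inc=0.952381, refl=0.952381·-0.333333=-0.3175; V=0.000000+0.952381+-0.317460=0.6349
k=2 src: inc=-0.317460, refl=-0.317460·-0.904762=0.2872; V=0.952381+-0.317460+0.287226=0.9221
k=3 load: inc=0.287226, refl=0.287226·-0.333333=-0.0957; V=0.634921+0.287226+-0.095742=0.8264
k=4 src: inc=-0.095742, refl=-0.095742·-0.904762=0.0866; V=0.922147+-0.095742+0.086624=0.9130
k=5 load: inc=0.086624, refl=0.086624·-0.333333=-0.0289; V=0.826405+0.086624+-0.028875=0.8842
k=6 src: inc=-0.028875, refl=-0.028875·-0.904762=0.0261; V=0.913028+-0.028875+0.026125=0.9103
k=7 load: inc=0.026125, refl=0.026125·-0.333333=-0.0087; V=0.884154+0.026125+-0.008708=0.9016
k=8 src: inc=-0.008708, refl=-0.008708·-0.904762=0.0079; V=0.910278+-0.008708+0.007879=0.9094
k=9 load: inc=0.007879, refl=0.007879·-0.333333=-0.0026; V=0.901570+0.007879+-0.002626=0.9068

0 0 source 0.9524
1 5 load 0.6349
2 10 source 0.9221
3 15 load 0.8264
4 20 source 0.9130
5 25 load 0.8842
6 30 source 0.9103
7 35 load 0.9016
8 40 source 0.9094
9 45 load 0.9068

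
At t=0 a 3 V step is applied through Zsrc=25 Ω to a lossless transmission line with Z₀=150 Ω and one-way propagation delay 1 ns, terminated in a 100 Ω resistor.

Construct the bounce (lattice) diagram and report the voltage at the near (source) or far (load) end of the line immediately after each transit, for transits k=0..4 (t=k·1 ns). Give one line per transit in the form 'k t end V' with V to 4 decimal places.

Γ_L=-0.200000, Γ_S=-0.714286; launch V₁=3·150/175=2.571429
k=0 src: V=2.5714
k=1 load: inc=2.571429, refl=2.571429·-0.200000=-0.5143; V=0.000000+2.571429+-0.514286=2.0571
k=2 src: inc=-0.514286, refl=-0.514286·-0.714286=0.3673; V=2.571429+-0.514286+0.367347=2.4245
k=3 load: inc=0.367347, refl=0.367347·-0.200000=-0.0735; V=2.057143+0.367347+-0.073469=2.3510
k=4 src: inc=-0.073469, refl=-0.073469·-0.714286=0.0525; V=2.424490+-0.073469+0.052478=2.4035

0 0 source 2.5714
1 1 load 2.0571
2 2 source 2.4245
3 3 load 2.3510
4 4 source 2.4035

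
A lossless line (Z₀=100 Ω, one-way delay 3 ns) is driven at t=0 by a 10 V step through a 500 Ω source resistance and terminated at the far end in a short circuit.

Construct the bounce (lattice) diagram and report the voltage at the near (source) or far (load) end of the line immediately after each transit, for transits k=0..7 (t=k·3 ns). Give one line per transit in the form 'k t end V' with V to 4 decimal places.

0 0 source 1.6667
1 3 load 0.0000
2 6 source -1.1111
3 9 load 0.0000
4 12 source 0.7407
5 15 load 0.0000
6 18 source -0.4938
7 21 load 0.0000

Γ_L=-1.000000, Γ_S=0.666667; launch V₁=10·100/600=1.666667
k=0 src: V=1.6667
k=1 load: inc=1.666667, refl=1.666667·-1.000000=-1.6667; V=0.000000+1.666667+-1.666667=0.0000
k=2 src: inc=-1.666667, refl=-1.666667·0.666667=-1.1111; V=1.666667+-1.666667+-1.111111=-1.1111
k=3 load: inc=-1.111111, refl=-1.111111·-1.000000=1.1111; V=0.000000+-1.111111+1.111111=0.0000
k=4 src: inc=1.111111, refl=1.111111·0.666667=0.7407; V=-1.111111+1.111111+0.740741=0.7407
k=5 load: inc=0.740741, refl=0.740741·-1.000000=-0.7407; V=0.000000+0.740741+-0.740741=0.0000
k=6 src: inc=-0.740741, refl=-0.740741·0.666667=-0.4938; V=0.740741+-0.740741+-0.493827=-0.4938
k=7 load: inc=-0.493827, refl=-0.493827·-1.000000=0.4938; V=0.000000+-0.493827+0.493827=0.0000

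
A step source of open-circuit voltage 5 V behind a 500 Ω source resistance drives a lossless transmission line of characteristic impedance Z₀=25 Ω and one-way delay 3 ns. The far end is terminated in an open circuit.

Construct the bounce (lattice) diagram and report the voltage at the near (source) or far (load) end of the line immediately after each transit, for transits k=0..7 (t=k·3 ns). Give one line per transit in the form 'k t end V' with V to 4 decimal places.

0 0 source 0.2381
1 3 load 0.4762
2 6 source 0.6916
3 9 load 0.9070
4 12 source 1.1019
5 15 load 1.2968
6 18 source 1.4732
7 21 load 1.6495

Γ_L=1.000000, Γ_S=0.904762; launch V₁=5·25/525=0.238095
k=0 src: V=0.2381
k=1 load: inc=0.238095, refl=0.238095·1.000000=0.2381; V=0.000000+0.238095+0.238095=0.4762
k=2 src: inc=0.238095, refl=0.238095·0.904762=0.2154; V=0.238095+0.238095+0.215420=0.6916
k=3 load: inc=0.215420, refl=0.215420·1.000000=0.2154; V=0.476190+0.215420+0.215420=0.9070
k=4 src: inc=0.215420, refl=0.215420·0.904762=0.1949; V=0.691610+0.215420+0.194903=1.1019
k=5 load: inc=0.194903, refl=0.194903·1.000000=0.1949; V=0.907029+0.194903+0.194903=1.2968
k=6 src: inc=0.194903, refl=0.194903·0.904762=0.1763; V=1.101933+0.194903+0.176341=1.4732
k=7 load: inc=0.176341, refl=0.176341·1.000000=0.1763; V=1.296836+0.176341+0.176341=1.6495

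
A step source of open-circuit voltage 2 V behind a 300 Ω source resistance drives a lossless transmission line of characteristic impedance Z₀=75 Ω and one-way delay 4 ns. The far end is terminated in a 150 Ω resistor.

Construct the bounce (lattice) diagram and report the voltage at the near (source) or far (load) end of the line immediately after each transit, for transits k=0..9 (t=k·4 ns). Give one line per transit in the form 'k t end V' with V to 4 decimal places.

Γ_L=0.333333, Γ_S=0.600000; launch V₁=2·75/375=0.400000
k=0 src: V=0.4000
k=1 load: inc=0.400000, refl=0.400000·0.333333=0.1333; V=0.000000+0.400000+0.133333=0.5333
k=2 src: inc=0.133333, refl=0.133333·0.600000=0.0800; V=0.400000+0.133333+0.080000=0.6133
k=3 load: inc=0.080000, refl=0.080000·0.333333=0.0267; V=0.533333+0.080000+0.026667=0.6400
k=4 src: inc=0.026667, refl=0.026667·0.600000=0.0160; V=0.613333+0.026667+0.016000=0.6560
k=5 load: inc=0.016000, refl=0.016000·0.333333=0.0053; V=0.640000+0.016000+0.005333=0.6613
k=6 src: inc=0.005333, refl=0.005333·0.600000=0.0032; V=0.656000+0.005333+0.003200=0.6645
k=7 load: inc=0.003200, refl=0.003200·0.333333=0.0011; V=0.661333+0.003200+0.001067=0.6656
k=8 src: inc=0.001067, refl=0.001067·0.600000=0.0006; V=0.664533+0.001067+0.000640=0.6662
k=9 load: inc=0.000640, refl=0.000640·0.333333=0.0002; V=0.665600+0.000640+0.000213=0.6665

0 0 source 0.4000
1 4 load 0.5333
2 8 source 0.6133
3 12 load 0.6400
4 16 source 0.6560
5 20 load 0.6613
6 24 source 0.6645
7 28 load 0.6656
8 32 source 0.6662
9 36 load 0.6665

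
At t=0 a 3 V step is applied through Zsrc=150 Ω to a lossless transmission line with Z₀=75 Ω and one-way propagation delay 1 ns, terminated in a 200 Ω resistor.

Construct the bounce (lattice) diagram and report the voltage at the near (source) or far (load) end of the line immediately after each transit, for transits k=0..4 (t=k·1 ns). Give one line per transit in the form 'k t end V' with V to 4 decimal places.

0 0 source 1.0000
1 1 load 1.4545
2 2 source 1.6061
3 3 load 1.6749
4 4 source 1.6979

Γ_L=0.454545, Γ_S=0.333333; launch V₁=3·75/225=1.000000
k=0 src: V=1.0000
k=1 load: inc=1.000000, refl=1.000000·0.454545=0.4545; V=0.000000+1.000000+0.454545=1.4545
k=2 src: inc=0.454545, refl=0.454545·0.333333=0.1515; V=1.000000+0.454545+0.151515=1.6061
k=3 load: inc=0.151515, refl=0.151515·0.454545=0.0689; V=1.454545+0.151515+0.068871=1.6749
k=4 src: inc=0.068871, refl=0.068871·0.333333=0.0230; V=1.606061+0.068871+0.022957=1.6979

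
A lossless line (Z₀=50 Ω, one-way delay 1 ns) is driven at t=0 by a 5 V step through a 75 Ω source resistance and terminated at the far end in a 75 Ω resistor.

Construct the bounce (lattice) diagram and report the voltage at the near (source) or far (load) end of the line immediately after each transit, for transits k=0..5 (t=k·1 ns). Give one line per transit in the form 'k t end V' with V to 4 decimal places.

0 0 source 2.0000
1 1 load 2.4000
2 2 source 2.4800
3 3 load 2.4960
4 4 source 2.4992
5 5 load 2.4998

Γ_L=0.200000, Γ_S=0.200000; launch V₁=5·50/125=2.000000
k=0 src: V=2.0000
k=1 load: inc=2.000000, refl=2.000000·0.200000=0.4000; V=0.000000+2.000000+0.400000=2.4000
k=2 src: inc=0.400000, refl=0.400000·0.200000=0.0800; V=2.000000+0.400000+0.080000=2.4800
k=3 load: inc=0.080000, refl=0.080000·0.200000=0.0160; V=2.400000+0.080000+0.016000=2.4960
k=4 src: inc=0.016000, refl=0.016000·0.200000=0.0032; V=2.480000+0.016000+0.003200=2.4992
k=5 load: inc=0.003200, refl=0.003200·0.200000=0.0006; V=2.496000+0.003200+0.000640=2.4998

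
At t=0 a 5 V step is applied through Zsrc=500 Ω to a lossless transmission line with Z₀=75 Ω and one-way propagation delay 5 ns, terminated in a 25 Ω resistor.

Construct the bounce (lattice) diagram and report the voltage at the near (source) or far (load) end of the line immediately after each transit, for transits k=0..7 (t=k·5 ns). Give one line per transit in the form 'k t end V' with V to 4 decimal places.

Γ_L=-0.500000, Γ_S=0.739130; launch V₁=5·75/575=0.652174
k=0 src: V=0.6522
k=1 load: inc=0.652174, refl=0.652174·-0.500000=-0.3261; V=0.000000+0.652174+-0.326087=0.3261
k=2 src: inc=-0.326087, refl=-0.326087·0.739130=-0.2410; V=0.652174+-0.326087+-0.241021=0.0851
k=3 load: inc=-0.241021, refl=-0.241021·-0.500000=0.1205; V=0.326087+-0.241021+0.120510=0.2056
k=4 src: inc=0.120510, refl=0.120510·0.739130=0.0891; V=0.085066+0.120510+0.089073=0.2946
k=5 load: inc=0.089073, refl=0.089073·-0.500000=-0.0445; V=0.205577+0.089073+-0.044536=0.2501
k=6 src: inc=-0.044536, refl=-0.044536·0.739130=-0.0329; V=0.294649+-0.044536+-0.032918=0.2172
k=7 load: inc=-0.032918, refl=-0.032918·-0.500000=0.0165; V=0.250113+-0.032918+0.016459=0.2337

0 0 source 0.6522
1 5 load 0.3261
2 10 source 0.0851
3 15 load 0.2056
4 20 source 0.2946
5 25 load 0.2501
6 30 source 0.2172
7 35 load 0.2337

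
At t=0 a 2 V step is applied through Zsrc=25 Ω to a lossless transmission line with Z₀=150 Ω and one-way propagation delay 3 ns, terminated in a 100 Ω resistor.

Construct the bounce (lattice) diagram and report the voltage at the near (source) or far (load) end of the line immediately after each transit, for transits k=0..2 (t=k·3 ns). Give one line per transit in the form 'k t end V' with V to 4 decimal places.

0 0 source 1.7143
1 3 load 1.3714
2 6 source 1.6163

Γ_L=-0.200000, Γ_S=-0.714286; launch V₁=2·150/175=1.714286
k=0 src: V=1.7143
k=1 load: inc=1.714286, refl=1.714286·-0.200000=-0.3429; V=0.000000+1.714286+-0.342857=1.3714
k=2 src: inc=-0.342857, refl=-0.342857·-0.714286=0.2449; V=1.714286+-0.342857+0.244898=1.6163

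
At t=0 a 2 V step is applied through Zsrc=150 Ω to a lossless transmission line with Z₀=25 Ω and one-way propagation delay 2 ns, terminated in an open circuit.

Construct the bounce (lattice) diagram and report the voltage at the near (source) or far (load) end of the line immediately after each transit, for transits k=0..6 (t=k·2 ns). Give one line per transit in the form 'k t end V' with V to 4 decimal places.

0 0 source 0.2857
1 2 load 0.5714
2 4 source 0.7755
3 6 load 0.9796
4 8 source 1.1254
5 10 load 1.2711
6 12 source 1.3753

Γ_L=1.000000, Γ_S=0.714286; launch V₁=2·25/175=0.285714
k=0 src: V=0.2857
k=1 load: inc=0.285714, refl=0.285714·1.000000=0.2857; V=0.000000+0.285714+0.285714=0.5714
k=2 src: inc=0.285714, refl=0.285714·0.714286=0.2041; V=0.285714+0.285714+0.204082=0.7755
k=3 load: inc=0.204082, refl=0.204082·1.000000=0.2041; V=0.571429+0.204082+0.204082=0.9796
k=4 src: inc=0.204082, refl=0.204082·0.714286=0.1458; V=0.775510+0.204082+0.145773=1.1254
k=5 load: inc=0.145773, refl=0.145773·1.000000=0.1458; V=0.979592+0.145773+0.145773=1.2711
k=6 src: inc=0.145773, refl=0.145773·0.714286=0.1041; V=1.125364+0.145773+0.104123=1.3753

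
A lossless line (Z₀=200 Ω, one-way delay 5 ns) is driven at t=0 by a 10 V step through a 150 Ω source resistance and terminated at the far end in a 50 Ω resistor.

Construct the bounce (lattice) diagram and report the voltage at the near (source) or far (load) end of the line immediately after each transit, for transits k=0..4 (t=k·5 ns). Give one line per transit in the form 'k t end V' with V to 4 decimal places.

0 0 source 5.7143
1 5 load 2.2857
2 10 source 2.7755
3 15 load 2.4816
4 20 source 2.5236

Γ_L=-0.600000, Γ_S=-0.142857; launch V₁=10·200/350=5.714286
k=0 src: V=5.7143
k=1 load: inc=5.714286, refl=5.714286·-0.600000=-3.4286; V=0.000000+5.714286+-3.428571=2.2857
k=2 src: inc=-3.428571, refl=-3.428571·-0.142857=0.4898; V=5.714286+-3.428571+0.489796=2.7755
k=3 load: inc=0.489796, refl=0.489796·-0.600000=-0.2939; V=2.285714+0.489796+-0.293878=2.4816
k=4 src: inc=-0.293878, refl=-0.293878·-0.142857=0.0420; V=2.775510+-0.293878+0.041983=2.5236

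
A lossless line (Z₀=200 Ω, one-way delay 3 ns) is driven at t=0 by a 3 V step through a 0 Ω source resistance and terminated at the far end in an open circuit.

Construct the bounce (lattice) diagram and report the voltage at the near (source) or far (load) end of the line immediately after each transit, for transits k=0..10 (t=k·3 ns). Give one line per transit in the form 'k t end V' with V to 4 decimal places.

0 0 source 3.0000
1 3 load 6.0000
2 6 source 3.0000
3 9 load 0.0000
4 12 source 3.0000
5 15 load 6.0000
6 18 source 3.0000
7 21 load 0.0000
8 24 source 3.0000
9 27 load 6.0000
10 30 source 3.0000

Γ_L=1.000000, Γ_S=-1.000000; launch V₁=3·200/200=3.000000
k=0 src: V=3.0000
k=1 load: inc=3.000000, refl=3.000000·1.000000=3.0000; V=0.000000+3.000000+3.000000=6.0000
k=2 src: inc=3.000000, refl=3.000000·-1.000000=-3.0000; V=3.000000+3.000000+-3.000000=3.0000
k=3 load: inc=-3.000000, refl=-3.000000·1.000000=-3.0000; V=6.000000+-3.000000+-3.000000=0.0000
k=4 src: inc=-3.000000, refl=-3.000000·-1.000000=3.0000; V=3.000000+-3.000000+3.000000=3.0000
k=5 load: inc=3.000000, refl=3.000000·1.000000=3.0000; V=0.000000+3.000000+3.000000=6.0000
k=6 src: inc=3.000000, refl=3.000000·-1.000000=-3.0000; V=3.000000+3.000000+-3.000000=3.0000
k=7 load: inc=-3.000000, refl=-3.000000·1.000000=-3.0000; V=6.000000+-3.000000+-3.000000=0.0000
k=8 src: inc=-3.000000, refl=-3.000000·-1.000000=3.0000; V=3.000000+-3.000000+3.000000=3.0000
k=9 load: inc=3.000000, refl=3.000000·1.000000=3.0000; V=0.000000+3.000000+3.000000=6.0000
k=10 src: inc=3.000000, refl=3.000000·-1.000000=-3.0000; V=3.000000+3.000000+-3.000000=3.0000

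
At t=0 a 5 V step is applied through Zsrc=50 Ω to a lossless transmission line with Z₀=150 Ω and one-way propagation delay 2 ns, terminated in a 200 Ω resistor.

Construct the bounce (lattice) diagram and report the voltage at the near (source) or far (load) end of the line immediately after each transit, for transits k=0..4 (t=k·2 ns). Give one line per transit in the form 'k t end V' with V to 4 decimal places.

0 0 source 3.7500
1 2 load 4.2857
2 4 source 4.0179
3 6 load 3.9796
4 8 source 3.9987

Γ_L=0.142857, Γ_S=-0.500000; launch V₁=5·150/200=3.750000
k=0 src: V=3.7500
k=1 load: inc=3.750000, refl=3.750000·0.142857=0.5357; V=0.000000+3.750000+0.535714=4.2857
k=2 src: inc=0.535714, refl=0.535714·-0.500000=-0.2679; V=3.750000+0.535714+-0.267857=4.0179
k=3 load: inc=-0.267857, refl=-0.267857·0.142857=-0.0383; V=4.285714+-0.267857+-0.038265=3.9796
k=4 src: inc=-0.038265, refl=-0.038265·-0.500000=0.0191; V=4.017857+-0.038265+0.019133=3.9987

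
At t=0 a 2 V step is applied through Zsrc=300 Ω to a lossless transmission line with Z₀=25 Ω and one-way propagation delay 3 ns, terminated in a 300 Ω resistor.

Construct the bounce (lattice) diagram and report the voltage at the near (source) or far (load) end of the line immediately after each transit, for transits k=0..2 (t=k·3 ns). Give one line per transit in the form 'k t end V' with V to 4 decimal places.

0 0 source 0.1538
1 3 load 0.2840
2 6 source 0.3942

Γ_L=0.846154, Γ_S=0.846154; launch V₁=2·25/325=0.153846
k=0 src: V=0.1538
k=1 load: inc=0.153846, refl=0.153846·0.846154=0.1302; V=0.000000+0.153846+0.130178=0.2840
k=2 src: inc=0.130178, refl=0.130178·0.846154=0.1102; V=0.153846+0.130178+0.110150=0.3942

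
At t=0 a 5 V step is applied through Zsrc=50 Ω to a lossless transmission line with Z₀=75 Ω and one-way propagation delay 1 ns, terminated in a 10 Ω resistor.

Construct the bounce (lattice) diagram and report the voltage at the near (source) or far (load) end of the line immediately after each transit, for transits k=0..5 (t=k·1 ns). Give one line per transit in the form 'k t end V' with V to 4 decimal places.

Γ_L=-0.764706, Γ_S=-0.200000; launch V₁=5·75/125=3.000000
k=0 src: V=3.0000
k=1 load: inc=3.000000, refl=3.000000·-0.764706=-2.2941; V=0.000000+3.000000+-2.294118=0.7059
k=2 src: inc=-2.294118, refl=-2.294118·-0.200000=0.4588; V=3.000000+-2.294118+0.458824=1.1647
k=3 load: inc=0.458824, refl=0.458824·-0.764706=-0.3509; V=0.705882+0.458824+-0.350865=0.8138
k=4 src: inc=-0.350865, refl=-0.350865·-0.200000=0.0702; V=1.164706+-0.350865+0.070173=0.8840
k=5 load: inc=0.070173, refl=0.070173·-0.764706=-0.0537; V=0.813841+0.070173+-0.053662=0.8304

0 0 source 3.0000
1 1 load 0.7059
2 2 source 1.1647
3 3 load 0.8138
4 4 source 0.8840
5 5 load 0.8304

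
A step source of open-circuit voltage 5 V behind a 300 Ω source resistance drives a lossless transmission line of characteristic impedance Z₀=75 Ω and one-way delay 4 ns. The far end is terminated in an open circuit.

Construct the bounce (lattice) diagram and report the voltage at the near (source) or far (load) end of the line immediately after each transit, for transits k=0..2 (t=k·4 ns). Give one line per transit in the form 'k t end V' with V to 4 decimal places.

Γ_L=1.000000, Γ_S=0.600000; launch V₁=5·75/375=1.000000
k=0 src: V=1.0000
k=1 load: inc=1.000000, refl=1.000000·1.000000=1.0000; V=0.000000+1.000000+1.000000=2.0000
k=2 src: inc=1.000000, refl=1.000000·0.600000=0.6000; V=1.000000+1.000000+0.600000=2.6000

0 0 source 1.0000
1 4 load 2.0000
2 8 source 2.6000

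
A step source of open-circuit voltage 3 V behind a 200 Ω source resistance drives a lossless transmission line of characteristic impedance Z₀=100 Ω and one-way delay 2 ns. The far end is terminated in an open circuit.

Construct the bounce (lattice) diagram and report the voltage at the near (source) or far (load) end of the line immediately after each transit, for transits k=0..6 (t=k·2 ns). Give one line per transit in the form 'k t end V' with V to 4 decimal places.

Γ_L=1.000000, Γ_S=0.333333; launch V₁=3·100/300=1.000000
k=0 src: V=1.0000
k=1 load: inc=1.000000, refl=1.000000·1.000000=1.0000; V=0.000000+1.000000+1.000000=2.0000
k=2 src: inc=1.000000, refl=1.000000·0.333333=0.3333; V=1.000000+1.000000+0.333333=2.3333
k=3 load: inc=0.333333, refl=0.333333·1.000000=0.3333; V=2.000000+0.333333+0.333333=2.6667
k=4 src: inc=0.333333, refl=0.333333·0.333333=0.1111; V=2.333333+0.333333+0.111111=2.7778
k=5 load: inc=0.111111, refl=0.111111·1.000000=0.1111; V=2.666667+0.111111+0.111111=2.8889
k=6 src: inc=0.111111, refl=0.111111·0.333333=0.0370; V=2.777778+0.111111+0.037037=2.9259

0 0 source 1.0000
1 2 load 2.0000
2 4 source 2.3333
3 6 load 2.6667
4 8 source 2.7778
5 10 load 2.8889
6 12 source 2.9259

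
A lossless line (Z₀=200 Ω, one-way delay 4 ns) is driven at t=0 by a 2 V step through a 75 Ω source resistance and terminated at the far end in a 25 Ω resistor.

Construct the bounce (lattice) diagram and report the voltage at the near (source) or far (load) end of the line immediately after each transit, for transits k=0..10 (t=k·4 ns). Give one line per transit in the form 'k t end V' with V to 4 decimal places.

0 0 source 1.4545
1 4 load 0.3232
2 8 source 0.8375
3 12 load 0.4375
4 16 source 0.6193
5 20 load 0.4779
6 24 source 0.5422
7 28 load 0.4922
8 32 source 0.5149
9 36 load 0.4972
10 40 source 0.5053

Γ_L=-0.777778, Γ_S=-0.454545; launch V₁=2·200/275=1.454545
k=0 src: V=1.4545
k=1 load: inc=1.454545, refl=1.454545·-0.777778=-1.1313; V=0.000000+1.454545+-1.131313=0.3232
k=2 src: inc=-1.131313, refl=-1.131313·-0.454545=0.5142; V=1.454545+-1.131313+0.514233=0.8375
k=3 load: inc=0.514233, refl=0.514233·-0.777778=-0.4000; V=0.323232+0.514233+-0.399959=0.4375
k=4 src: inc=-0.399959, refl=-0.399959·-0.454545=0.1818; V=0.837466+-0.399959+0.181800=0.6193
k=5 load: inc=0.181800, refl=0.181800·-0.777778=-0.1414; V=0.437506+0.181800+-0.141400=0.4779
k=6 src: inc=-0.141400, refl=-0.141400·-0.454545=0.0643; V=0.619306+-0.141400+0.064273=0.5422
k=7 load: inc=0.064273, refl=0.064273·-0.777778=-0.0500; V=0.477906+0.064273+-0.049990=0.4922
k=8 src: inc=-0.049990, refl=-0.049990·-0.454545=0.0227; V=0.542179+-0.049990+0.022723=0.5149
k=9 load: inc=0.022723, refl=0.022723·-0.777778=-0.0177; V=0.492189+0.022723+-0.017673=0.4972
k=10 src: inc=-0.017673, refl=-0.017673·-0.454545=0.0080; V=0.514912+-0.017673+0.008033=0.5053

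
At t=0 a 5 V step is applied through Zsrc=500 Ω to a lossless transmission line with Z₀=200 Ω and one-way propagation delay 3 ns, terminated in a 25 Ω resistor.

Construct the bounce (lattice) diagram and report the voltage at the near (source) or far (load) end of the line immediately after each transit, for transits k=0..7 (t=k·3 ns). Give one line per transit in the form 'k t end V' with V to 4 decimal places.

Γ_L=-0.777778, Γ_S=0.428571; launch V₁=5·200/700=1.428571
k=0 src: V=1.4286
k=1 load: inc=1.428571, refl=1.428571·-0.777778=-1.1111; V=0.000000+1.428571+-1.111111=0.3175
k=2 src: inc=-1.111111, refl=-1.111111·0.428571=-0.4762; V=1.428571+-1.111111+-0.476190=-0.1587
k=3 load: inc=-0.476190, refl=-0.476190·-0.777778=0.3704; V=0.317460+-0.476190+0.370370=0.2116
k=4 src: inc=0.370370, refl=0.370370·0.428571=0.1587; V=-0.158730+0.370370+0.158730=0.3704
k=5 load: inc=0.158730, refl=0.158730·-0.777778=-0.1235; V=0.211640+0.158730+-0.123457=0.2469
k=6 src: inc=-0.123457, refl=-0.123457·0.428571=-0.0529; V=0.370370+-0.123457+-0.052910=0.1940
k=7 load: inc=-0.052910, refl=-0.052910·-0.777778=0.0412; V=0.246914+-0.052910+0.041152=0.2352

0 0 source 1.4286
1 3 load 0.3175
2 6 source -0.1587
3 9 load 0.2116
4 12 source 0.3704
5 15 load 0.2469
6 18 source 0.1940
7 21 load 0.2352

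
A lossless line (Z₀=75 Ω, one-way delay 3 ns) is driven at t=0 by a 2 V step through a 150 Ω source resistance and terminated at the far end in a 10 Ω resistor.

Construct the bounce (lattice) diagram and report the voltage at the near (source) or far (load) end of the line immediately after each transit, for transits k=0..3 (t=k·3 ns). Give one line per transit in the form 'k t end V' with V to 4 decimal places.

0 0 source 0.6667
1 3 load 0.1569
2 6 source -0.0131
3 9 load 0.1169

Γ_L=-0.764706, Γ_S=0.333333; launch V₁=2·75/225=0.666667
k=0 src: V=0.6667
k=1 load: inc=0.666667, refl=0.666667·-0.764706=-0.5098; V=0.000000+0.666667+-0.509804=0.1569
k=2 src: inc=-0.509804, refl=-0.509804·0.333333=-0.1699; V=0.666667+-0.509804+-0.169935=-0.0131
k=3 load: inc=-0.169935, refl=-0.169935·-0.764706=0.1300; V=0.156863+-0.169935+0.129950=0.1169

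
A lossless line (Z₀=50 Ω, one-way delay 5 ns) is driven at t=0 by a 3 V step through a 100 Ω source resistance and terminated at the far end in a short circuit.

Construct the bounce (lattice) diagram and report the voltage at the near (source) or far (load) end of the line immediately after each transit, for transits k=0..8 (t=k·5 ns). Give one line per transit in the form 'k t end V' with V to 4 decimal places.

Γ_L=-1.000000, Γ_S=0.333333; launch V₁=3·50/150=1.000000
k=0 src: V=1.0000
k=1 load: inc=1.000000, refl=1.000000·-1.000000=-1.0000; V=0.000000+1.000000+-1.000000=0.0000
k=2 src: inc=-1.000000, refl=-1.000000·0.333333=-0.3333; V=1.000000+-1.000000+-0.333333=-0.3333
k=3 load: inc=-0.333333, refl=-0.333333·-1.000000=0.3333; V=0.000000+-0.333333+0.333333=0.0000
k=4 src: inc=0.333333, refl=0.333333·0.333333=0.1111; V=-0.333333+0.333333+0.111111=0.1111
k=5 load: inc=0.111111, refl=0.111111·-1.000000=-0.1111; V=0.000000+0.111111+-0.111111=0.0000
k=6 src: inc=-0.111111, refl=-0.111111·0.333333=-0.0370; V=0.111111+-0.111111+-0.037037=-0.0370
k=7 load: inc=-0.037037, refl=-0.037037·-1.000000=0.0370; V=0.000000+-0.037037+0.037037=0.0000
k=8 src: inc=0.037037, refl=0.037037·0.333333=0.0123; V=-0.037037+0.037037+0.012346=0.0123

0 0 source 1.0000
1 5 load 0.0000
2 10 source -0.3333
3 15 load 0.0000
4 20 source 0.1111
5 25 load 0.0000
6 30 source -0.0370
7 35 load 0.0000
8 40 source 0.0123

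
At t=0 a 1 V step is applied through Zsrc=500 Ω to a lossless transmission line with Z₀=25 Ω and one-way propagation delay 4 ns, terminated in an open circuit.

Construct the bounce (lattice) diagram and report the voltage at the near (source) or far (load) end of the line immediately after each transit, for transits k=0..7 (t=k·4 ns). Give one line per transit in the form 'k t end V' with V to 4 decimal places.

0 0 source 0.0476
1 4 load 0.0952
2 8 source 0.1383
3 12 load 0.1814
4 16 source 0.2204
5 20 load 0.2594
6 24 source 0.2946
7 28 load 0.3299

Γ_L=1.000000, Γ_S=0.904762; launch V₁=1·25/525=0.047619
k=0 src: V=0.0476
k=1 load: inc=0.047619, refl=0.047619·1.000000=0.0476; V=0.000000+0.047619+0.047619=0.0952
k=2 src: inc=0.047619, refl=0.047619·0.904762=0.0431; V=0.047619+0.047619+0.043084=0.1383
k=3 load: inc=0.043084, refl=0.043084·1.000000=0.0431; V=0.095238+0.043084+0.043084=0.1814
k=4 src: inc=0.043084, refl=0.043084·0.904762=0.0390; V=0.138322+0.043084+0.038981=0.2204
k=5 load: inc=0.038981, refl=0.038981·1.000000=0.0390; V=0.181406+0.038981+0.038981=0.2594
k=6 src: inc=0.038981, refl=0.038981·0.904762=0.0353; V=0.220387+0.038981+0.035268=0.2946
k=7 load: inc=0.035268, refl=0.035268·1.000000=0.0353; V=0.259367+0.035268+0.035268=0.3299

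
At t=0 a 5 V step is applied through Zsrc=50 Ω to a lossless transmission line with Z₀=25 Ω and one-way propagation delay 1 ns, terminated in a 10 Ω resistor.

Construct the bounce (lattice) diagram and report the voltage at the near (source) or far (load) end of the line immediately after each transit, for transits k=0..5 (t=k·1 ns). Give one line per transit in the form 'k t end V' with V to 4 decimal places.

0 0 source 1.6667
1 1 load 0.9524
2 2 source 0.7143
3 3 load 0.8163
4 4 source 0.8503
5 5 load 0.8358

Γ_L=-0.428571, Γ_S=0.333333; launch V₁=5·25/75=1.666667
k=0 src: V=1.6667
k=1 load: inc=1.666667, refl=1.666667·-0.428571=-0.7143; V=0.000000+1.666667+-0.714286=0.9524
k=2 src: inc=-0.714286, refl=-0.714286·0.333333=-0.2381; V=1.666667+-0.714286+-0.238095=0.7143
k=3 load: inc=-0.238095, refl=-0.238095·-0.428571=0.1020; V=0.952381+-0.238095+0.102041=0.8163
k=4 src: inc=0.102041, refl=0.102041·0.333333=0.0340; V=0.714286+0.102041+0.034014=0.8503
k=5 load: inc=0.034014, refl=0.034014·-0.428571=-0.0146; V=0.816327+0.034014+-0.014577=0.8358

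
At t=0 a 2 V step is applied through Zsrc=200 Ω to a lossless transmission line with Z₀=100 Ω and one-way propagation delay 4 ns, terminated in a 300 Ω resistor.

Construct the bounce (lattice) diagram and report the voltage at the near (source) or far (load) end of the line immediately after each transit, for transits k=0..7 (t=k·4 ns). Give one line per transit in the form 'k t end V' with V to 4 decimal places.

0 0 source 0.6667
1 4 load 1.0000
2 8 source 1.1111
3 12 load 1.1667
4 16 source 1.1852
5 20 load 1.1944
6 24 source 1.1975
7 28 load 1.1991

Γ_L=0.500000, Γ_S=0.333333; launch V₁=2·100/300=0.666667
k=0 src: V=0.6667
k=1 load: inc=0.666667, refl=0.666667·0.500000=0.3333; V=0.000000+0.666667+0.333333=1.0000
k=2 src: inc=0.333333, refl=0.333333·0.333333=0.1111; V=0.666667+0.333333+0.111111=1.1111
k=3 load: inc=0.111111, refl=0.111111·0.500000=0.0556; V=1.000000+0.111111+0.055556=1.1667
k=4 src: inc=0.055556, refl=0.055556·0.333333=0.0185; V=1.111111+0.055556+0.018519=1.1852
k=5 load: inc=0.018519, refl=0.018519·0.500000=0.0093; V=1.166667+0.018519+0.009259=1.1944
k=6 src: inc=0.009259, refl=0.009259·0.333333=0.0031; V=1.185185+0.009259+0.003086=1.1975
k=7 load: inc=0.003086, refl=0.003086·0.500000=0.0015; V=1.194444+0.003086+0.001543=1.1991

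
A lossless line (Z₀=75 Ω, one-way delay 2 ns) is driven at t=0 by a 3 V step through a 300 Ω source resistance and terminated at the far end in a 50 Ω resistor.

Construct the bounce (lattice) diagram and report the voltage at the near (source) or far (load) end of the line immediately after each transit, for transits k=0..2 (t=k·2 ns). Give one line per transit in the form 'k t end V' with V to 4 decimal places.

0 0 source 0.6000
1 2 load 0.4800
2 4 source 0.4080

Γ_L=-0.200000, Γ_S=0.600000; launch V₁=3·75/375=0.600000
k=0 src: V=0.6000
k=1 load: inc=0.600000, refl=0.600000·-0.200000=-0.1200; V=0.000000+0.600000+-0.120000=0.4800
k=2 src: inc=-0.120000, refl=-0.120000·0.600000=-0.0720; V=0.600000+-0.120000+-0.072000=0.4080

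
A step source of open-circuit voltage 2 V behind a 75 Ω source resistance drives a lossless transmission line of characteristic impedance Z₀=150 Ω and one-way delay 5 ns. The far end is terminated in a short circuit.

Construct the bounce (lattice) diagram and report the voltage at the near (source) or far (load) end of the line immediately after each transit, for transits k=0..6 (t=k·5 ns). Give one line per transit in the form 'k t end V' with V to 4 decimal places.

Γ_L=-1.000000, Γ_S=-0.333333; launch V₁=2·150/225=1.333333
k=0 src: V=1.3333
k=1 load: inc=1.333333, refl=1.333333·-1.000000=-1.3333; V=0.000000+1.333333+-1.333333=0.0000
k=2 src: inc=-1.333333, refl=-1.333333·-0.333333=0.4444; V=1.333333+-1.333333+0.444444=0.4444
k=3 load: inc=0.444444, refl=0.444444·-1.000000=-0.4444; V=0.000000+0.444444+-0.444444=0.0000
k=4 src: inc=-0.444444, refl=-0.444444·-0.333333=0.1481; V=0.444444+-0.444444+0.148148=0.1481
k=5 load: inc=0.148148, refl=0.148148·-1.000000=-0.1481; V=0.000000+0.148148+-0.148148=0.0000
k=6 src: inc=-0.148148, refl=-0.148148·-0.333333=0.0494; V=0.148148+-0.148148+0.049383=0.0494

0 0 source 1.3333
1 5 load 0.0000
2 10 source 0.4444
3 15 load 0.0000
4 20 source 0.1481
5 25 load 0.0000
6 30 source 0.0494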